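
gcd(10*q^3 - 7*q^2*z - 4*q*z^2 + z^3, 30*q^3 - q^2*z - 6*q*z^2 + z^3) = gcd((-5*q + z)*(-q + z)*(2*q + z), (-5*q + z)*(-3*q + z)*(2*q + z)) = -10*q^2 - 3*q*z + z^2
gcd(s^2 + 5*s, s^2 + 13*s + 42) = 1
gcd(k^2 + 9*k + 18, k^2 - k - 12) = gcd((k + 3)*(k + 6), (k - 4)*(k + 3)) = k + 3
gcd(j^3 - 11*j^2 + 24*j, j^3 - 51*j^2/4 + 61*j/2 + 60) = j - 8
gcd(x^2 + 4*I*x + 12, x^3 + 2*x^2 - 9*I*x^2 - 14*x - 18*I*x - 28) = x - 2*I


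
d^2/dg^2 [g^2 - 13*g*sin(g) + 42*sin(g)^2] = 13*g*sin(g) - 168*sin(g)^2 - 26*cos(g) + 86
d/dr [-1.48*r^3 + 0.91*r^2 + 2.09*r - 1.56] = -4.44*r^2 + 1.82*r + 2.09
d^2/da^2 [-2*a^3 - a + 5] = -12*a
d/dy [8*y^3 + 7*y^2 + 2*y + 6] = 24*y^2 + 14*y + 2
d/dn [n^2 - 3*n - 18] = 2*n - 3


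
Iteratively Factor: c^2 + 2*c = (c + 2)*(c)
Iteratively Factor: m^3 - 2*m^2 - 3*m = (m)*(m^2 - 2*m - 3) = m*(m - 3)*(m + 1)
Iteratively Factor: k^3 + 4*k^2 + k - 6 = (k + 2)*(k^2 + 2*k - 3) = (k + 2)*(k + 3)*(k - 1)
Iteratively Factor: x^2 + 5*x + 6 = (x + 2)*(x + 3)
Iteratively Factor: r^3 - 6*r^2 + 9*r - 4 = (r - 1)*(r^2 - 5*r + 4) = (r - 4)*(r - 1)*(r - 1)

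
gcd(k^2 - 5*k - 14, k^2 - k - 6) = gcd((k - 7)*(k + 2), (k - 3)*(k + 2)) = k + 2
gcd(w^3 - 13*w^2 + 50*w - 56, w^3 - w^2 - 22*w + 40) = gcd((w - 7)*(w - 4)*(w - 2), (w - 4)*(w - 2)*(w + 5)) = w^2 - 6*w + 8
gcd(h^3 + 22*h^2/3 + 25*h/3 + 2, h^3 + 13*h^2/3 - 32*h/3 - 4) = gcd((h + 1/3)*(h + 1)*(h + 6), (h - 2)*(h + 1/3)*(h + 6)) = h^2 + 19*h/3 + 2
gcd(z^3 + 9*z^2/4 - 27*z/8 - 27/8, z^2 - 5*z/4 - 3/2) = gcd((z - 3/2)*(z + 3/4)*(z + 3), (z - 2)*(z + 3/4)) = z + 3/4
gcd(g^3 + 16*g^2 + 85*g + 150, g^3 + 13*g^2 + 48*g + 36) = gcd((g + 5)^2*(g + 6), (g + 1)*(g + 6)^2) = g + 6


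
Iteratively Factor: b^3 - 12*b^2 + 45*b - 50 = (b - 2)*(b^2 - 10*b + 25) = (b - 5)*(b - 2)*(b - 5)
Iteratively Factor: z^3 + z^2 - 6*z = (z - 2)*(z^2 + 3*z) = z*(z - 2)*(z + 3)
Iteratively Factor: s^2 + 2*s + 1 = (s + 1)*(s + 1)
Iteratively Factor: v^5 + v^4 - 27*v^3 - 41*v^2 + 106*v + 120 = (v + 4)*(v^4 - 3*v^3 - 15*v^2 + 19*v + 30) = (v - 5)*(v + 4)*(v^3 + 2*v^2 - 5*v - 6) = (v - 5)*(v + 3)*(v + 4)*(v^2 - v - 2) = (v - 5)*(v - 2)*(v + 3)*(v + 4)*(v + 1)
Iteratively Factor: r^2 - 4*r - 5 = (r - 5)*(r + 1)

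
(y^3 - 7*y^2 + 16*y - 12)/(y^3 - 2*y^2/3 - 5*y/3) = 3*(-y^3 + 7*y^2 - 16*y + 12)/(y*(-3*y^2 + 2*y + 5))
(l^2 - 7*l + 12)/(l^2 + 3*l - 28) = (l - 3)/(l + 7)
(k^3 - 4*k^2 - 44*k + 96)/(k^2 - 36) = (k^2 - 10*k + 16)/(k - 6)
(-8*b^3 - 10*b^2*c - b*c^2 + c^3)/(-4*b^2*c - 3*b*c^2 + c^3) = (2*b + c)/c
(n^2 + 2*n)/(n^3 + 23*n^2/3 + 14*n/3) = 3*(n + 2)/(3*n^2 + 23*n + 14)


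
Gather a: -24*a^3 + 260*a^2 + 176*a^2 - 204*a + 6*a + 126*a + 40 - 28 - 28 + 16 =-24*a^3 + 436*a^2 - 72*a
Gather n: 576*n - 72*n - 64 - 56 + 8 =504*n - 112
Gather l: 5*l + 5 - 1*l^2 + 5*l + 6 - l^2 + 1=-2*l^2 + 10*l + 12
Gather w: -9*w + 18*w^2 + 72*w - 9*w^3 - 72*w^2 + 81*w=-9*w^3 - 54*w^2 + 144*w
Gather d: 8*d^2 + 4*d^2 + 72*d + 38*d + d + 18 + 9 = 12*d^2 + 111*d + 27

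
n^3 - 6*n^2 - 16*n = n*(n - 8)*(n + 2)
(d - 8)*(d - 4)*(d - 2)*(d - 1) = d^4 - 15*d^3 + 70*d^2 - 120*d + 64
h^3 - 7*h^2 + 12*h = h*(h - 4)*(h - 3)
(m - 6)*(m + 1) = m^2 - 5*m - 6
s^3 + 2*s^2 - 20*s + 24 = (s - 2)^2*(s + 6)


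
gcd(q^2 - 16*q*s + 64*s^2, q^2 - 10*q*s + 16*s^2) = q - 8*s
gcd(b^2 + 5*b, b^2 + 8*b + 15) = b + 5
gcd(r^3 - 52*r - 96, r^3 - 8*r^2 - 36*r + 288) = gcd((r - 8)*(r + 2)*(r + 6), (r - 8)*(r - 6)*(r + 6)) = r^2 - 2*r - 48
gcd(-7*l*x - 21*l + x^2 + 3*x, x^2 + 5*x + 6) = x + 3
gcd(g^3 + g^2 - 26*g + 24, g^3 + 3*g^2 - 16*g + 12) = g^2 + 5*g - 6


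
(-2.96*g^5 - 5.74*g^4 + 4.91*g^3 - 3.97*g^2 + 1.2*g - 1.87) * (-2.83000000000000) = 8.3768*g^5 + 16.2442*g^4 - 13.8953*g^3 + 11.2351*g^2 - 3.396*g + 5.2921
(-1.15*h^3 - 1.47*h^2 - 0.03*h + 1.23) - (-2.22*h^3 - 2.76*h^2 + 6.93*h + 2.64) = 1.07*h^3 + 1.29*h^2 - 6.96*h - 1.41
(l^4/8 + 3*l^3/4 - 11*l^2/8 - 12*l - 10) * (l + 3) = l^5/8 + 9*l^4/8 + 7*l^3/8 - 129*l^2/8 - 46*l - 30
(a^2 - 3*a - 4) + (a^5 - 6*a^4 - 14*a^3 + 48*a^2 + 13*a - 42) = a^5 - 6*a^4 - 14*a^3 + 49*a^2 + 10*a - 46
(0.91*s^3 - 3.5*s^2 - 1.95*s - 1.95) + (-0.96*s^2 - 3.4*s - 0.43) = 0.91*s^3 - 4.46*s^2 - 5.35*s - 2.38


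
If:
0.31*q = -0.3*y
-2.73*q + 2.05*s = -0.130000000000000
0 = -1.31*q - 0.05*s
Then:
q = 0.00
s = -0.06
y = -0.00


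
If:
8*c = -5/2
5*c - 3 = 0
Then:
No Solution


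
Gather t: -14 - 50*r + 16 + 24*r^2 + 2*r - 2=24*r^2 - 48*r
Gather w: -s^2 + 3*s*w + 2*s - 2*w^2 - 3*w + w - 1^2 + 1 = -s^2 + 2*s - 2*w^2 + w*(3*s - 2)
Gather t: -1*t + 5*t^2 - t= 5*t^2 - 2*t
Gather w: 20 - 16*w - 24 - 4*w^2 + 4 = -4*w^2 - 16*w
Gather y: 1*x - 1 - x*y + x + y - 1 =2*x + y*(1 - x) - 2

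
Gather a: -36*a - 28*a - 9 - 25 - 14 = -64*a - 48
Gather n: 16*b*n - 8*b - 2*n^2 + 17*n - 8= -8*b - 2*n^2 + n*(16*b + 17) - 8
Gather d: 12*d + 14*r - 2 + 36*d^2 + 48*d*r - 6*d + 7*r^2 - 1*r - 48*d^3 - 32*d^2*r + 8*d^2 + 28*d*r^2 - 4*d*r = -48*d^3 + d^2*(44 - 32*r) + d*(28*r^2 + 44*r + 6) + 7*r^2 + 13*r - 2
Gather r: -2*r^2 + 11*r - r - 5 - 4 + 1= -2*r^2 + 10*r - 8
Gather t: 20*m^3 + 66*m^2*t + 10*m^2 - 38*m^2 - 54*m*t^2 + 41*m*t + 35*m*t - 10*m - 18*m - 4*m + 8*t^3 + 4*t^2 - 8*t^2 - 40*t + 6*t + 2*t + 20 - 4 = 20*m^3 - 28*m^2 - 32*m + 8*t^3 + t^2*(-54*m - 4) + t*(66*m^2 + 76*m - 32) + 16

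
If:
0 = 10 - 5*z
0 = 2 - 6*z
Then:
No Solution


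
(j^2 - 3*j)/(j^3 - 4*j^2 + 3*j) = 1/(j - 1)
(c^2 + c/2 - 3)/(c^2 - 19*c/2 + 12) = (c + 2)/(c - 8)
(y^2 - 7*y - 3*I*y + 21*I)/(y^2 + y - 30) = (y^2 - 7*y - 3*I*y + 21*I)/(y^2 + y - 30)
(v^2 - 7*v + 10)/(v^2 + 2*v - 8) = (v - 5)/(v + 4)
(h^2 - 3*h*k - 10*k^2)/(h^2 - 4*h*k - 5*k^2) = (h + 2*k)/(h + k)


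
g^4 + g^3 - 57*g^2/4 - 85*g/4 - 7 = (g - 4)*(g + 1/2)*(g + 1)*(g + 7/2)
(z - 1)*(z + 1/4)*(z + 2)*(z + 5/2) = z^4 + 15*z^3/4 + 11*z^2/8 - 39*z/8 - 5/4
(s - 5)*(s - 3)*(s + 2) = s^3 - 6*s^2 - s + 30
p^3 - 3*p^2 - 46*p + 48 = (p - 8)*(p - 1)*(p + 6)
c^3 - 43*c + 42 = (c - 6)*(c - 1)*(c + 7)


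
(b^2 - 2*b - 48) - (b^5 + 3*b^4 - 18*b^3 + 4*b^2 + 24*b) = -b^5 - 3*b^4 + 18*b^3 - 3*b^2 - 26*b - 48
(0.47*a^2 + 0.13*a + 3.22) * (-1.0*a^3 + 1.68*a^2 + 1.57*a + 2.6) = -0.47*a^5 + 0.6596*a^4 - 2.2637*a^3 + 6.8357*a^2 + 5.3934*a + 8.372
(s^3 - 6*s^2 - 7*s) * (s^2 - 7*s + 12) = s^5 - 13*s^4 + 47*s^3 - 23*s^2 - 84*s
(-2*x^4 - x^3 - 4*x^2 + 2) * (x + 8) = -2*x^5 - 17*x^4 - 12*x^3 - 32*x^2 + 2*x + 16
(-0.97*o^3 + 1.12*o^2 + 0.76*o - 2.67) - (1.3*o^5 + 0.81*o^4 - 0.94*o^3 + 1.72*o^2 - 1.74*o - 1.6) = -1.3*o^5 - 0.81*o^4 - 0.03*o^3 - 0.6*o^2 + 2.5*o - 1.07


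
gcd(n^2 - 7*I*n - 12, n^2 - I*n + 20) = 1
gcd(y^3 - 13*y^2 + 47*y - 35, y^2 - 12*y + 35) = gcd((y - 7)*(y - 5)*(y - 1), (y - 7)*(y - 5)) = y^2 - 12*y + 35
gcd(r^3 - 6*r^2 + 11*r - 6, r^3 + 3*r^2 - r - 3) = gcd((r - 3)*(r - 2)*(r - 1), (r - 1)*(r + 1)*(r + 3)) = r - 1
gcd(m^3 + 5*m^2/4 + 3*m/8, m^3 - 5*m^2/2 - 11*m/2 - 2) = m + 1/2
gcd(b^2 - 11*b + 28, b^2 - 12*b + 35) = b - 7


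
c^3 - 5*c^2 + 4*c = c*(c - 4)*(c - 1)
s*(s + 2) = s^2 + 2*s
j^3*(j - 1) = j^4 - j^3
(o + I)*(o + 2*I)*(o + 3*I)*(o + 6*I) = o^4 + 12*I*o^3 - 47*o^2 - 72*I*o + 36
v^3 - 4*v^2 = v^2*(v - 4)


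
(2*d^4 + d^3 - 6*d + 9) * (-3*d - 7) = -6*d^5 - 17*d^4 - 7*d^3 + 18*d^2 + 15*d - 63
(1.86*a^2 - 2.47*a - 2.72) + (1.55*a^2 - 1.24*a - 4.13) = 3.41*a^2 - 3.71*a - 6.85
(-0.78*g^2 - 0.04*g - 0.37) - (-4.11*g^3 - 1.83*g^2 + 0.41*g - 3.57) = 4.11*g^3 + 1.05*g^2 - 0.45*g + 3.2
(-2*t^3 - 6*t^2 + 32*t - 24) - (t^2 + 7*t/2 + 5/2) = -2*t^3 - 7*t^2 + 57*t/2 - 53/2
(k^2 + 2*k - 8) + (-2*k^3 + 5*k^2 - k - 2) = -2*k^3 + 6*k^2 + k - 10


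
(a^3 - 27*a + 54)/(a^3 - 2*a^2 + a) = (a^3 - 27*a + 54)/(a*(a^2 - 2*a + 1))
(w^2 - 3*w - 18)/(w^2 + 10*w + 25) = (w^2 - 3*w - 18)/(w^2 + 10*w + 25)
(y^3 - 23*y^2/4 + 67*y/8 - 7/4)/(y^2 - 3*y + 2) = (8*y^2 - 30*y + 7)/(8*(y - 1))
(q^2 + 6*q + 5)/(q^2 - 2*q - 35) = (q + 1)/(q - 7)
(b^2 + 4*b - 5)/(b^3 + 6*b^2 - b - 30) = (b - 1)/(b^2 + b - 6)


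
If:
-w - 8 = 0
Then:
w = -8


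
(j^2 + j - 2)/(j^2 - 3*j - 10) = (j - 1)/(j - 5)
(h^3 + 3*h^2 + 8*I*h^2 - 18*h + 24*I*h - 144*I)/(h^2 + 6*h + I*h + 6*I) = (h^2 + h*(-3 + 8*I) - 24*I)/(h + I)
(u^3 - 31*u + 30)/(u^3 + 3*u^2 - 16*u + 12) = (u - 5)/(u - 2)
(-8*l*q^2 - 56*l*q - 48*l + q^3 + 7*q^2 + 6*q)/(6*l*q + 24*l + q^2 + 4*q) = (-8*l*q^2 - 56*l*q - 48*l + q^3 + 7*q^2 + 6*q)/(6*l*q + 24*l + q^2 + 4*q)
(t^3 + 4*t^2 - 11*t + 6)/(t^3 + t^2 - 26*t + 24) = (t - 1)/(t - 4)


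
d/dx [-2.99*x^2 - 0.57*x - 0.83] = -5.98*x - 0.57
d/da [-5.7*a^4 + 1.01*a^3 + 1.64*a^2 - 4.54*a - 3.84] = -22.8*a^3 + 3.03*a^2 + 3.28*a - 4.54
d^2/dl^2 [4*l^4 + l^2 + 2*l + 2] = 48*l^2 + 2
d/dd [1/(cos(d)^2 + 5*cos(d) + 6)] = (2*cos(d) + 5)*sin(d)/(cos(d)^2 + 5*cos(d) + 6)^2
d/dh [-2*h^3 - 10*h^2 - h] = -6*h^2 - 20*h - 1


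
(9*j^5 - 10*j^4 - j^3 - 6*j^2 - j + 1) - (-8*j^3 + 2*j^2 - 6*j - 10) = 9*j^5 - 10*j^4 + 7*j^3 - 8*j^2 + 5*j + 11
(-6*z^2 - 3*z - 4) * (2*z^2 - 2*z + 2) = -12*z^4 + 6*z^3 - 14*z^2 + 2*z - 8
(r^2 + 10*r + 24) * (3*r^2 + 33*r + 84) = 3*r^4 + 63*r^3 + 486*r^2 + 1632*r + 2016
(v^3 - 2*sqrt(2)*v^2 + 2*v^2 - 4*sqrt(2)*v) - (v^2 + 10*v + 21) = v^3 - 2*sqrt(2)*v^2 + v^2 - 10*v - 4*sqrt(2)*v - 21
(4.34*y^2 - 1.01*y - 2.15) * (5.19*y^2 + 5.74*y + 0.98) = 22.5246*y^4 + 19.6697*y^3 - 12.7027*y^2 - 13.3308*y - 2.107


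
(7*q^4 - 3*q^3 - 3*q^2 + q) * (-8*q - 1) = -56*q^5 + 17*q^4 + 27*q^3 - 5*q^2 - q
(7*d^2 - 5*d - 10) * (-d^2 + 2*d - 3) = -7*d^4 + 19*d^3 - 21*d^2 - 5*d + 30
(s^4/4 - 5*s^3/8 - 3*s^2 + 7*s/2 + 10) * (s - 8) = s^5/4 - 21*s^4/8 + 2*s^3 + 55*s^2/2 - 18*s - 80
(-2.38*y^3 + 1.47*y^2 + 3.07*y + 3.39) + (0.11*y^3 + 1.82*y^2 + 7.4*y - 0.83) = -2.27*y^3 + 3.29*y^2 + 10.47*y + 2.56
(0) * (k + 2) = 0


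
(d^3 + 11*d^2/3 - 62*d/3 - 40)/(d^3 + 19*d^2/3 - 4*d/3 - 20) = (3*d^2 - 7*d - 20)/(3*d^2 + d - 10)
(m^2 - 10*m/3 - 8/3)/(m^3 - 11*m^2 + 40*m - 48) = (m + 2/3)/(m^2 - 7*m + 12)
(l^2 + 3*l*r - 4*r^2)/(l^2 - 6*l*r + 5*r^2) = (-l - 4*r)/(-l + 5*r)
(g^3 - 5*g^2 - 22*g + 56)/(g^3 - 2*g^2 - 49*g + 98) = (g + 4)/(g + 7)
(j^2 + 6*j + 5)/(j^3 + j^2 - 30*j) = (j^2 + 6*j + 5)/(j*(j^2 + j - 30))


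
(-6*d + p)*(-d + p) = 6*d^2 - 7*d*p + p^2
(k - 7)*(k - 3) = k^2 - 10*k + 21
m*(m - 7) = m^2 - 7*m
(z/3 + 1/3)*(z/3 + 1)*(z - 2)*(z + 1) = z^4/9 + z^3/3 - z^2/3 - 11*z/9 - 2/3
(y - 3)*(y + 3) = y^2 - 9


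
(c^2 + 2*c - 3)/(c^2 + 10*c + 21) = (c - 1)/(c + 7)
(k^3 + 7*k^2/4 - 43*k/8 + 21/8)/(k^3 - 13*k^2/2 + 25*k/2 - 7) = (8*k^2 + 22*k - 21)/(4*(2*k^2 - 11*k + 14))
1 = 1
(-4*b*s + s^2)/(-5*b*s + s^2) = (4*b - s)/(5*b - s)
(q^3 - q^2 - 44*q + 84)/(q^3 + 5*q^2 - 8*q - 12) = (q^2 + q - 42)/(q^2 + 7*q + 6)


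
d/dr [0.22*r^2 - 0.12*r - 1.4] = 0.44*r - 0.12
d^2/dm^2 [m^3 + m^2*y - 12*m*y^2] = 6*m + 2*y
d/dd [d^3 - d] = 3*d^2 - 1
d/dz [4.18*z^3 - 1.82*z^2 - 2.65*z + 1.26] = 12.54*z^2 - 3.64*z - 2.65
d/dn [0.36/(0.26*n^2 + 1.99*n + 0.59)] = (-0.1872*n - 0.7164)/(0.26*n^2 + 1.99*n + 0.59)^2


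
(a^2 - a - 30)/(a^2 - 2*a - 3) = (-a^2 + a + 30)/(-a^2 + 2*a + 3)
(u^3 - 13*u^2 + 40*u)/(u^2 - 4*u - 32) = u*(u - 5)/(u + 4)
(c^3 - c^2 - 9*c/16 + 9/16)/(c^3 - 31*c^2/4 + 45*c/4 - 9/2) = (c + 3/4)/(c - 6)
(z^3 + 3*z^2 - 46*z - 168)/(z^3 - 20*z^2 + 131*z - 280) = (z^2 + 10*z + 24)/(z^2 - 13*z + 40)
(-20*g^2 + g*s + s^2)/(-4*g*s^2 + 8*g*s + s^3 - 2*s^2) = (5*g + s)/(s*(s - 2))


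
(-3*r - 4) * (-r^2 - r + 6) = 3*r^3 + 7*r^2 - 14*r - 24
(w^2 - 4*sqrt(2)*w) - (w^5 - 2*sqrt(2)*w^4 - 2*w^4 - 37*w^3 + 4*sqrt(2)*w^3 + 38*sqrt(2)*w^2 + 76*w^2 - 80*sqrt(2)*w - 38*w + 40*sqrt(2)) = -w^5 + 2*w^4 + 2*sqrt(2)*w^4 - 4*sqrt(2)*w^3 + 37*w^3 - 75*w^2 - 38*sqrt(2)*w^2 + 38*w + 76*sqrt(2)*w - 40*sqrt(2)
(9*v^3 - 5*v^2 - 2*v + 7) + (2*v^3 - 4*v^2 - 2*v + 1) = 11*v^3 - 9*v^2 - 4*v + 8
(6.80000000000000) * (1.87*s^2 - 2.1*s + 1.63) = 12.716*s^2 - 14.28*s + 11.084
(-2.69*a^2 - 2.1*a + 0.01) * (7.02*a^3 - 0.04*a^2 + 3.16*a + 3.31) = -18.8838*a^5 - 14.6344*a^4 - 8.3462*a^3 - 15.5403*a^2 - 6.9194*a + 0.0331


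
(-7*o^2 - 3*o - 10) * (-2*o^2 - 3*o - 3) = 14*o^4 + 27*o^3 + 50*o^2 + 39*o + 30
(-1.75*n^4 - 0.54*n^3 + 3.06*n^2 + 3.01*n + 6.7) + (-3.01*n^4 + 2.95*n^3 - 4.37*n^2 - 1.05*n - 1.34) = -4.76*n^4 + 2.41*n^3 - 1.31*n^2 + 1.96*n + 5.36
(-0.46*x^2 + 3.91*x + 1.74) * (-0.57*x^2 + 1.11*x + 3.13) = 0.2622*x^4 - 2.7393*x^3 + 1.9085*x^2 + 14.1697*x + 5.4462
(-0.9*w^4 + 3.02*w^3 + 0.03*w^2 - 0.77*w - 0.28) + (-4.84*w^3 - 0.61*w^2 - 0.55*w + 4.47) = -0.9*w^4 - 1.82*w^3 - 0.58*w^2 - 1.32*w + 4.19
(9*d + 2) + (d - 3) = 10*d - 1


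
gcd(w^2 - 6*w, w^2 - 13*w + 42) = w - 6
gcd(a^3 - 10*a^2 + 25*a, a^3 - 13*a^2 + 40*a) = a^2 - 5*a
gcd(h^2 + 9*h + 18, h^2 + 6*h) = h + 6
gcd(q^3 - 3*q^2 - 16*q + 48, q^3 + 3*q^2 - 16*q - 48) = q^2 - 16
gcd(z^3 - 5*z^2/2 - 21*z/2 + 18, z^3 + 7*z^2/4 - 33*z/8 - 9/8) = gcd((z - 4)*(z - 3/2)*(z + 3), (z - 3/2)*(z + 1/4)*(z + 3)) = z^2 + 3*z/2 - 9/2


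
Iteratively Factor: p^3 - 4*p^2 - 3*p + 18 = (p - 3)*(p^2 - p - 6) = (p - 3)*(p + 2)*(p - 3)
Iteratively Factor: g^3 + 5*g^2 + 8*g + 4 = (g + 2)*(g^2 + 3*g + 2) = (g + 1)*(g + 2)*(g + 2)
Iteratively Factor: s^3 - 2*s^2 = (s)*(s^2 - 2*s) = s*(s - 2)*(s)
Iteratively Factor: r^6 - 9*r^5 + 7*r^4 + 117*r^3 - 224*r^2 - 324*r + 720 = (r + 2)*(r^5 - 11*r^4 + 29*r^3 + 59*r^2 - 342*r + 360) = (r - 5)*(r + 2)*(r^4 - 6*r^3 - r^2 + 54*r - 72) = (r - 5)*(r - 2)*(r + 2)*(r^3 - 4*r^2 - 9*r + 36) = (r - 5)*(r - 3)*(r - 2)*(r + 2)*(r^2 - r - 12) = (r - 5)*(r - 3)*(r - 2)*(r + 2)*(r + 3)*(r - 4)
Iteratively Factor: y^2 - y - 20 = (y + 4)*(y - 5)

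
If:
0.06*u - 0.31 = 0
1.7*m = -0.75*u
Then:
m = -2.28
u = 5.17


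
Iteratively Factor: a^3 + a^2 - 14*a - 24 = (a + 3)*(a^2 - 2*a - 8) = (a + 2)*(a + 3)*(a - 4)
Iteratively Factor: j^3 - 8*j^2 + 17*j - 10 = (j - 5)*(j^2 - 3*j + 2) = (j - 5)*(j - 2)*(j - 1)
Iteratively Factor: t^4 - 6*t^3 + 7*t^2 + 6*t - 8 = (t - 4)*(t^3 - 2*t^2 - t + 2) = (t - 4)*(t + 1)*(t^2 - 3*t + 2) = (t - 4)*(t - 1)*(t + 1)*(t - 2)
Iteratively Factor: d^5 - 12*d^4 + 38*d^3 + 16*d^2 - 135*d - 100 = (d - 5)*(d^4 - 7*d^3 + 3*d^2 + 31*d + 20) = (d - 5)*(d - 4)*(d^3 - 3*d^2 - 9*d - 5) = (d - 5)^2*(d - 4)*(d^2 + 2*d + 1) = (d - 5)^2*(d - 4)*(d + 1)*(d + 1)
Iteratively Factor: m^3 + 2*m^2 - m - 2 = (m + 2)*(m^2 - 1) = (m - 1)*(m + 2)*(m + 1)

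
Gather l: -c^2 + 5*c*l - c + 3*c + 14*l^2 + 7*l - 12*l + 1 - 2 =-c^2 + 2*c + 14*l^2 + l*(5*c - 5) - 1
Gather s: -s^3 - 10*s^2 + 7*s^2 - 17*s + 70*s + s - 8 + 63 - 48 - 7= -s^3 - 3*s^2 + 54*s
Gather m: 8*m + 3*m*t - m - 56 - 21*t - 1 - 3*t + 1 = m*(3*t + 7) - 24*t - 56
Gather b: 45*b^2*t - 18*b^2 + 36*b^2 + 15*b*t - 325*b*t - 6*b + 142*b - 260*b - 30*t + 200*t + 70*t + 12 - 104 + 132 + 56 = b^2*(45*t + 18) + b*(-310*t - 124) + 240*t + 96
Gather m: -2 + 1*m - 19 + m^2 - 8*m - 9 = m^2 - 7*m - 30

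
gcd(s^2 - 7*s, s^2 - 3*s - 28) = s - 7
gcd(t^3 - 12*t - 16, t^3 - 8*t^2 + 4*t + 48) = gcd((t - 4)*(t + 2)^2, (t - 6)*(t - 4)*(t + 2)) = t^2 - 2*t - 8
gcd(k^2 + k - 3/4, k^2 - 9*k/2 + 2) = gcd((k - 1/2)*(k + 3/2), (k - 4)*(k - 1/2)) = k - 1/2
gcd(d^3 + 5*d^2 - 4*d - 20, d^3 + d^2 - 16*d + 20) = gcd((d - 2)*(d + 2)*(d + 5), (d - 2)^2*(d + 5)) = d^2 + 3*d - 10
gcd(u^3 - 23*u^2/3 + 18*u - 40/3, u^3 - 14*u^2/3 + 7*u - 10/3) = u^2 - 11*u/3 + 10/3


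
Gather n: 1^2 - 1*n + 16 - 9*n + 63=80 - 10*n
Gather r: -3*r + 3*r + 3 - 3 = 0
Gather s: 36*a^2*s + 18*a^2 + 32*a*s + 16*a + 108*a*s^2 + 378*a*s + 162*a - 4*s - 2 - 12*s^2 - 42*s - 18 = 18*a^2 + 178*a + s^2*(108*a - 12) + s*(36*a^2 + 410*a - 46) - 20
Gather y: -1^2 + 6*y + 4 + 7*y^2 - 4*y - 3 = 7*y^2 + 2*y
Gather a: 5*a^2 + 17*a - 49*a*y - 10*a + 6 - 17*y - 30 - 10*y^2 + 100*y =5*a^2 + a*(7 - 49*y) - 10*y^2 + 83*y - 24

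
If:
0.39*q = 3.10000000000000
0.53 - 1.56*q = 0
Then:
No Solution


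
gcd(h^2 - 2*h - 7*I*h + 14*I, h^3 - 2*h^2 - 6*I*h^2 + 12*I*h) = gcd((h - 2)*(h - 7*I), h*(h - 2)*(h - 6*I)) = h - 2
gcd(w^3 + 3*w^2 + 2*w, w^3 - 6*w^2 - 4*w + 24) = w + 2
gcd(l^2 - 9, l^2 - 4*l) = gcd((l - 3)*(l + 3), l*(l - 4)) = 1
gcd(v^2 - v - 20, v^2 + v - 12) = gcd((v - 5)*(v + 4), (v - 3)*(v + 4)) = v + 4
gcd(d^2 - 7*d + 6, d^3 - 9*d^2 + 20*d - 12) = d^2 - 7*d + 6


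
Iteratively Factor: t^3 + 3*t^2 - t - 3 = (t + 1)*(t^2 + 2*t - 3) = (t + 1)*(t + 3)*(t - 1)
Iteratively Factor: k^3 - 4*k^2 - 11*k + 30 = (k - 5)*(k^2 + k - 6) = (k - 5)*(k + 3)*(k - 2)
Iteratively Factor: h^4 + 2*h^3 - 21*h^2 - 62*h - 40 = (h + 2)*(h^3 - 21*h - 20) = (h + 1)*(h + 2)*(h^2 - h - 20) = (h - 5)*(h + 1)*(h + 2)*(h + 4)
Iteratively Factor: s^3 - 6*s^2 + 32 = (s + 2)*(s^2 - 8*s + 16) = (s - 4)*(s + 2)*(s - 4)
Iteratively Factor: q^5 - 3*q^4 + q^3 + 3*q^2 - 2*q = (q - 1)*(q^4 - 2*q^3 - q^2 + 2*q) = (q - 1)*(q + 1)*(q^3 - 3*q^2 + 2*q) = (q - 1)^2*(q + 1)*(q^2 - 2*q) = q*(q - 1)^2*(q + 1)*(q - 2)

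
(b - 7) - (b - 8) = 1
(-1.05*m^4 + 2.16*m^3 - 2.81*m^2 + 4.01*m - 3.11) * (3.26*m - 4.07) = -3.423*m^5 + 11.3151*m^4 - 17.9518*m^3 + 24.5093*m^2 - 26.4593*m + 12.6577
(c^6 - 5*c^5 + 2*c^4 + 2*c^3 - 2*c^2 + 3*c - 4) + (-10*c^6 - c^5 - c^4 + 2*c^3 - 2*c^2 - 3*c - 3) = -9*c^6 - 6*c^5 + c^4 + 4*c^3 - 4*c^2 - 7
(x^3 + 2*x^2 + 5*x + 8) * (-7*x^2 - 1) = -7*x^5 - 14*x^4 - 36*x^3 - 58*x^2 - 5*x - 8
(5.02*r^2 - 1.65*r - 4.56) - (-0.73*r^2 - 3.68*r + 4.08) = 5.75*r^2 + 2.03*r - 8.64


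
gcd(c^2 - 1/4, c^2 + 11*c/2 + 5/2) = c + 1/2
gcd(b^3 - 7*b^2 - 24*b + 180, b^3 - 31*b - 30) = b^2 - b - 30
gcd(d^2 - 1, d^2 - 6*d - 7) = d + 1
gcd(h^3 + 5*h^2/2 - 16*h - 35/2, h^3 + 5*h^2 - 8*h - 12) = h + 1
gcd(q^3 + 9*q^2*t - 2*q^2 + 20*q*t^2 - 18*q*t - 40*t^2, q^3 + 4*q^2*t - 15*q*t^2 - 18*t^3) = 1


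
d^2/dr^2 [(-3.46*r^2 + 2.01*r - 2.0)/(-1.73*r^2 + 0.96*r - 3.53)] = (-0.538721999999993*r^3 - 90.864444*r^2 + 53.719614*r + 51.865252)/(5.177717*r^6 - 8.619552*r^5 + 36.477915*r^4 - 36.06048*r^3 + 74.431815*r^2 - 35.887392*r + 43.986977)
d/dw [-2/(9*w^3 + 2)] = 54*w^2/(9*w^3 + 2)^2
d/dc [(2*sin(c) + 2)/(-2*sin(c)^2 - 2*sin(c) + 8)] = (sin(c)^2 + 2*sin(c) + 5)*cos(c)/(sin(c)^2 + sin(c) - 4)^2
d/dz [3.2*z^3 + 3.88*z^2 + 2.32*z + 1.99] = 9.6*z^2 + 7.76*z + 2.32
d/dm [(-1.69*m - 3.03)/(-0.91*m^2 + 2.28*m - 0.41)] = (-1.5379*m^2 - 5.5146*m + 7.6013)/(0.8281*m^4 - 4.1496*m^3 + 5.9446*m^2 - 1.8696*m + 0.1681)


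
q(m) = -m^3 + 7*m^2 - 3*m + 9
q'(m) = -3*m^2 + 14*m - 3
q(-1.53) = 33.56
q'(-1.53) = -31.44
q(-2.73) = 89.71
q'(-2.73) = -63.58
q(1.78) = 20.20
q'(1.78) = 12.41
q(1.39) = 15.67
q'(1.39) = 10.66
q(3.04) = 36.48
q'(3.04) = 11.84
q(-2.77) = 92.27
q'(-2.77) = -64.80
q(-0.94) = 18.84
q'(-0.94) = -18.81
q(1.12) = 13.02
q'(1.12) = 8.92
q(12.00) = -747.00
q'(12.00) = -267.00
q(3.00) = 36.00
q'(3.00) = 12.00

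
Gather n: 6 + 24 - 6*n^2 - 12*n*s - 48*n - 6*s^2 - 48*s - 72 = -6*n^2 + n*(-12*s - 48) - 6*s^2 - 48*s - 42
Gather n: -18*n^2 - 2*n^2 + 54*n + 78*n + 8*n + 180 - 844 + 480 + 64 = -20*n^2 + 140*n - 120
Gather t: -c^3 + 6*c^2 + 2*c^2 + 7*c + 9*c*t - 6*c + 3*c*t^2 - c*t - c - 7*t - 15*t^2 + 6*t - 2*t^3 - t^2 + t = -c^3 + 8*c^2 + 8*c*t - 2*t^3 + t^2*(3*c - 16)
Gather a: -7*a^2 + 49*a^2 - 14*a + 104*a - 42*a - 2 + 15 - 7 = 42*a^2 + 48*a + 6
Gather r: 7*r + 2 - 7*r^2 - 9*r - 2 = -7*r^2 - 2*r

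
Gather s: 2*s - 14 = 2*s - 14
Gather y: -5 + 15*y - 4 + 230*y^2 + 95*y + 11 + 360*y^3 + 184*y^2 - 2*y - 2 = 360*y^3 + 414*y^2 + 108*y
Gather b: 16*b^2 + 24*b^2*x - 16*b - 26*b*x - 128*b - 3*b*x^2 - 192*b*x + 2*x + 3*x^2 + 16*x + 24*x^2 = b^2*(24*x + 16) + b*(-3*x^2 - 218*x - 144) + 27*x^2 + 18*x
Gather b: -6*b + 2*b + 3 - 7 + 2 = -4*b - 2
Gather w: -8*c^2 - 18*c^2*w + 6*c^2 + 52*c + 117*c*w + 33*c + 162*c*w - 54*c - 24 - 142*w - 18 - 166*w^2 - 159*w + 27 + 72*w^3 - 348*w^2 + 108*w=-2*c^2 + 31*c + 72*w^3 - 514*w^2 + w*(-18*c^2 + 279*c - 193) - 15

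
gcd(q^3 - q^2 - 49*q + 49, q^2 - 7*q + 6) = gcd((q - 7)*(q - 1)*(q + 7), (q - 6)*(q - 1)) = q - 1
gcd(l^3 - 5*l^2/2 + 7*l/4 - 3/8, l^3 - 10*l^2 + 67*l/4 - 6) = l^2 - 2*l + 3/4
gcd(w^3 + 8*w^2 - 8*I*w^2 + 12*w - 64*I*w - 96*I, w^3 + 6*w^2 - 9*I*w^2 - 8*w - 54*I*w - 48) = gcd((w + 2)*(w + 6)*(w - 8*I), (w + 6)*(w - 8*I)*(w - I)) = w^2 + w*(6 - 8*I) - 48*I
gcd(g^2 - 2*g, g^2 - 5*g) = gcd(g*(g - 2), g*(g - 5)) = g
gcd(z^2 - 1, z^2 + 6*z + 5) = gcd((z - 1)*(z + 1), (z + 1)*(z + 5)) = z + 1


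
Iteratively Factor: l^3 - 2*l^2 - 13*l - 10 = (l + 1)*(l^2 - 3*l - 10) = (l + 1)*(l + 2)*(l - 5)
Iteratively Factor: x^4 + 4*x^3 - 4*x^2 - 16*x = (x - 2)*(x^3 + 6*x^2 + 8*x) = (x - 2)*(x + 2)*(x^2 + 4*x) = (x - 2)*(x + 2)*(x + 4)*(x)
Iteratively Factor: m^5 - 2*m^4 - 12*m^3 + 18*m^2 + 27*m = (m - 3)*(m^4 + m^3 - 9*m^2 - 9*m) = (m - 3)^2*(m^3 + 4*m^2 + 3*m) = m*(m - 3)^2*(m^2 + 4*m + 3) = m*(m - 3)^2*(m + 3)*(m + 1)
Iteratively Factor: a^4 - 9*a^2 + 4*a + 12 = (a + 3)*(a^3 - 3*a^2 + 4) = (a - 2)*(a + 3)*(a^2 - a - 2) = (a - 2)^2*(a + 3)*(a + 1)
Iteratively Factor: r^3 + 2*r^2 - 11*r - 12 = (r + 1)*(r^2 + r - 12) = (r - 3)*(r + 1)*(r + 4)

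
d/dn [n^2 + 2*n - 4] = 2*n + 2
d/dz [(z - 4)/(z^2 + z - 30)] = (z^2 + z - (z - 4)*(2*z + 1) - 30)/(z^2 + z - 30)^2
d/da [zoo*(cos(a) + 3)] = zoo*sin(a)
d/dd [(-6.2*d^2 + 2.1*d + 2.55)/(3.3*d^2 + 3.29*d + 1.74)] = (-27.328*d^2 - 38.406*d - 4.7355)/(10.89*d^4 + 21.714*d^3 + 22.3081*d^2 + 11.4492*d + 3.0276)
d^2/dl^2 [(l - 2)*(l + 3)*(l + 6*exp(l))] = 6*l^2*exp(l) + 30*l*exp(l) + 6*l - 12*exp(l) + 2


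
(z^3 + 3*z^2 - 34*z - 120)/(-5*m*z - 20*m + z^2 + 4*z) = (z^2 - z - 30)/(-5*m + z)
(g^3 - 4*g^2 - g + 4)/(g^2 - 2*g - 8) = (g^2 - 1)/(g + 2)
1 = 1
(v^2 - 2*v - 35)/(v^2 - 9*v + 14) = (v + 5)/(v - 2)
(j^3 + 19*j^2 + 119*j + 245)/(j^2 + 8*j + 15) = (j^2 + 14*j + 49)/(j + 3)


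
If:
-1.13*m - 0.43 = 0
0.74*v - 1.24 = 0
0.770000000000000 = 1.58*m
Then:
No Solution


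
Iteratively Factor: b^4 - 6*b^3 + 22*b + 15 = (b + 1)*(b^3 - 7*b^2 + 7*b + 15) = (b - 3)*(b + 1)*(b^2 - 4*b - 5) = (b - 5)*(b - 3)*(b + 1)*(b + 1)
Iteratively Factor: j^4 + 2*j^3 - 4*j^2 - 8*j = (j)*(j^3 + 2*j^2 - 4*j - 8) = j*(j - 2)*(j^2 + 4*j + 4) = j*(j - 2)*(j + 2)*(j + 2)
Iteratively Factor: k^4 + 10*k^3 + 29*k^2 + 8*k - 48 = (k + 3)*(k^3 + 7*k^2 + 8*k - 16) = (k + 3)*(k + 4)*(k^2 + 3*k - 4) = (k + 3)*(k + 4)^2*(k - 1)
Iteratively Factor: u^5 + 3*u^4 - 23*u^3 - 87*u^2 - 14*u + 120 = (u + 4)*(u^4 - u^3 - 19*u^2 - 11*u + 30) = (u + 3)*(u + 4)*(u^3 - 4*u^2 - 7*u + 10) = (u - 1)*(u + 3)*(u + 4)*(u^2 - 3*u - 10) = (u - 5)*(u - 1)*(u + 3)*(u + 4)*(u + 2)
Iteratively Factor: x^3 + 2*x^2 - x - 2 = (x - 1)*(x^2 + 3*x + 2) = (x - 1)*(x + 1)*(x + 2)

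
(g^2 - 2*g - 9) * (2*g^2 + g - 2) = 2*g^4 - 3*g^3 - 22*g^2 - 5*g + 18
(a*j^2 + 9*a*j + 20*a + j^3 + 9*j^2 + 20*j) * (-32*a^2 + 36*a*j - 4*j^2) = -32*a^3*j^2 - 288*a^3*j - 640*a^3 + 4*a^2*j^3 + 36*a^2*j^2 + 80*a^2*j + 32*a*j^4 + 288*a*j^3 + 640*a*j^2 - 4*j^5 - 36*j^4 - 80*j^3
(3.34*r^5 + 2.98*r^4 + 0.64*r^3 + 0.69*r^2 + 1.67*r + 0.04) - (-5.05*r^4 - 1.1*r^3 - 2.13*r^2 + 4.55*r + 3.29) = 3.34*r^5 + 8.03*r^4 + 1.74*r^3 + 2.82*r^2 - 2.88*r - 3.25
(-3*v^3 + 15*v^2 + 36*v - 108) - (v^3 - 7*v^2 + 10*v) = -4*v^3 + 22*v^2 + 26*v - 108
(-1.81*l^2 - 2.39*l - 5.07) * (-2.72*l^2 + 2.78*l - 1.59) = 4.9232*l^4 + 1.469*l^3 + 10.0241*l^2 - 10.2945*l + 8.0613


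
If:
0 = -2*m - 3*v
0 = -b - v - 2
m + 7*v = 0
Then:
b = -2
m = 0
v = 0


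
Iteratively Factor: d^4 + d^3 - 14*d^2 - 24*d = (d - 4)*(d^3 + 5*d^2 + 6*d) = d*(d - 4)*(d^2 + 5*d + 6) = d*(d - 4)*(d + 2)*(d + 3)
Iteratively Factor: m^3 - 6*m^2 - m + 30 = (m - 3)*(m^2 - 3*m - 10) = (m - 3)*(m + 2)*(m - 5)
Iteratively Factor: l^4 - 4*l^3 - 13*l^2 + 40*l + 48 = (l - 4)*(l^3 - 13*l - 12) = (l - 4)*(l + 1)*(l^2 - l - 12) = (l - 4)*(l + 1)*(l + 3)*(l - 4)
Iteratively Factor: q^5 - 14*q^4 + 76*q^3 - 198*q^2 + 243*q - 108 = (q - 1)*(q^4 - 13*q^3 + 63*q^2 - 135*q + 108) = (q - 3)*(q - 1)*(q^3 - 10*q^2 + 33*q - 36) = (q - 3)^2*(q - 1)*(q^2 - 7*q + 12) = (q - 3)^3*(q - 1)*(q - 4)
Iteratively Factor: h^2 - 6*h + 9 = (h - 3)*(h - 3)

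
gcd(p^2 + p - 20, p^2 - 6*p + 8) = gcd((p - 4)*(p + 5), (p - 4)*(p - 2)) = p - 4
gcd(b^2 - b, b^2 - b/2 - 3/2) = 1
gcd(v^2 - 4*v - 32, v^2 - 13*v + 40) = v - 8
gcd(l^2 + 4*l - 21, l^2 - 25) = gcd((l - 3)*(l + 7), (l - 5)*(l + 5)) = 1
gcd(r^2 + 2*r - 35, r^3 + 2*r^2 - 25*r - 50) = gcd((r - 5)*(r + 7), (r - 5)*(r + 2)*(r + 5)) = r - 5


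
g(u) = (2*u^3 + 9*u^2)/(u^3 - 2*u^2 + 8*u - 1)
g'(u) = (6*u^2 + 18*u)/(u^3 - 2*u^2 + 8*u - 1) + (2*u^3 + 9*u^2)*(-3*u^2 + 4*u - 8)/(u^3 - 2*u^2 + 8*u - 1)^2 = u*(-13*u^3 + 32*u^2 + 66*u - 18)/(u^6 - 4*u^5 + 20*u^4 - 34*u^3 + 68*u^2 - 16*u + 1)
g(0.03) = -0.01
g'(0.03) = -0.83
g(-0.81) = -0.52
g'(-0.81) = 0.41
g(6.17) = 3.92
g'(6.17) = -0.21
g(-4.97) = 0.11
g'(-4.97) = -0.22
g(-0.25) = -0.17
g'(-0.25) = 0.82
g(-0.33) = -0.23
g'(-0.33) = 0.78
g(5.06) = 4.15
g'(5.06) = -0.20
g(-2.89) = -0.41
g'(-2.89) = -0.25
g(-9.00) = 0.76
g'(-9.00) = -0.11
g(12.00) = 3.10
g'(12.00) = -0.09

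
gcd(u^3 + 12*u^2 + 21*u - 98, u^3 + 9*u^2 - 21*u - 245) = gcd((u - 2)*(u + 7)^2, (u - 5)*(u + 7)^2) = u^2 + 14*u + 49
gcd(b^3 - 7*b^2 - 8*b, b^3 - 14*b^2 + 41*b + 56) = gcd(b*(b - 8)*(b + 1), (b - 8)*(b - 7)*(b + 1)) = b^2 - 7*b - 8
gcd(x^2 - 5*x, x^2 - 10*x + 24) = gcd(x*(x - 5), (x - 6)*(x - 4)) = 1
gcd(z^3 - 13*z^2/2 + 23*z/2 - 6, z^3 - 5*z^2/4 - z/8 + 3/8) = z - 1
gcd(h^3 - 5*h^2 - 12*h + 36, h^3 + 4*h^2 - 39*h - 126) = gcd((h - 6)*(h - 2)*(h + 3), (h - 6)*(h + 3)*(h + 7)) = h^2 - 3*h - 18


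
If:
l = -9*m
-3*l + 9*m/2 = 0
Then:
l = 0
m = 0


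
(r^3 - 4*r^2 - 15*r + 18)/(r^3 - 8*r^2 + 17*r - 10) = (r^2 - 3*r - 18)/(r^2 - 7*r + 10)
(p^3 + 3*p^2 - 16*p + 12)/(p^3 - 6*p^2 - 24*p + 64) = (p^2 + 5*p - 6)/(p^2 - 4*p - 32)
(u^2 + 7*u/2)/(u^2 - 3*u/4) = 2*(2*u + 7)/(4*u - 3)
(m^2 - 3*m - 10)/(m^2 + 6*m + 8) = (m - 5)/(m + 4)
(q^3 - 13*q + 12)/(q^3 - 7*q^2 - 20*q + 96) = (q - 1)/(q - 8)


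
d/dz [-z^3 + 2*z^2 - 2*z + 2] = -3*z^2 + 4*z - 2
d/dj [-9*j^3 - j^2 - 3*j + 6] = -27*j^2 - 2*j - 3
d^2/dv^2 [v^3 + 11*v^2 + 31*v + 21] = 6*v + 22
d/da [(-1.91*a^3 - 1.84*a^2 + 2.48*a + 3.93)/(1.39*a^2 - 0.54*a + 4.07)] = (-2.6549*a^4 + 2.0628*a^3 - 25.7747*a^2 - 25.903*a + 12.2158)/(1.9321*a^4 - 1.5012*a^3 + 11.6062*a^2 - 4.3956*a + 16.5649)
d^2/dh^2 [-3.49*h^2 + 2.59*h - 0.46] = -6.98000000000000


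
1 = 1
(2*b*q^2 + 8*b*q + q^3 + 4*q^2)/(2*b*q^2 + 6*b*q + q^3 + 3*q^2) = (q + 4)/(q + 3)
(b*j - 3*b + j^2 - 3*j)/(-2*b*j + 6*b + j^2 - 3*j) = (-b - j)/(2*b - j)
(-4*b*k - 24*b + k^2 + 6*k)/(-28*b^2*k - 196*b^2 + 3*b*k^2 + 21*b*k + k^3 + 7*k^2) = (k + 6)/(7*b*k + 49*b + k^2 + 7*k)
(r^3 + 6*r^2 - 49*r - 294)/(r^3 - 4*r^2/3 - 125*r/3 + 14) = 3*(r + 7)/(3*r - 1)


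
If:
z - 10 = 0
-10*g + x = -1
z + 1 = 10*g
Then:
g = 11/10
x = 10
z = 10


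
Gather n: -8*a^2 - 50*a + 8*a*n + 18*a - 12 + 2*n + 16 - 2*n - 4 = -8*a^2 + 8*a*n - 32*a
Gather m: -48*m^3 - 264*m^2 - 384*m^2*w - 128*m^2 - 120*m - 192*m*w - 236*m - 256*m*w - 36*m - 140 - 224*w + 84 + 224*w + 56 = -48*m^3 + m^2*(-384*w - 392) + m*(-448*w - 392)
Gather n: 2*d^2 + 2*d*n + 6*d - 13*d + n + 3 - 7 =2*d^2 - 7*d + n*(2*d + 1) - 4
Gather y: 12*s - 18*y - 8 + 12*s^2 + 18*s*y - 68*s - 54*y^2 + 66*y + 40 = 12*s^2 - 56*s - 54*y^2 + y*(18*s + 48) + 32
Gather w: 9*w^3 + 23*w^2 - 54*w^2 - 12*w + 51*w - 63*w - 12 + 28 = 9*w^3 - 31*w^2 - 24*w + 16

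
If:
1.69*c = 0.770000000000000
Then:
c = 0.46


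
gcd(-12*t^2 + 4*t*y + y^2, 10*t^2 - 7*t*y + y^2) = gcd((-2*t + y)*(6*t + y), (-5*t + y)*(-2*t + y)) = -2*t + y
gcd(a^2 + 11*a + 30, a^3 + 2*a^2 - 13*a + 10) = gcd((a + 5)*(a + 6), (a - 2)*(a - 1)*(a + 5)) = a + 5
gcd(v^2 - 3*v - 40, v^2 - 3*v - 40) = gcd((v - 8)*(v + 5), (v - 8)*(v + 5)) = v^2 - 3*v - 40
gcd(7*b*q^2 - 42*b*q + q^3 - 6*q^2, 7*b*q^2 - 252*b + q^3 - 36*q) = 7*b*q - 42*b + q^2 - 6*q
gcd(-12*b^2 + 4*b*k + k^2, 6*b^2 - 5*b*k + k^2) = 2*b - k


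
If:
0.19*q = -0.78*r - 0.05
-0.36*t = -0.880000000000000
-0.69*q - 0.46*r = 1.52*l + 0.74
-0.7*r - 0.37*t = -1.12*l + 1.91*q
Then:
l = -0.22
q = -0.64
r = 0.09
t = 2.44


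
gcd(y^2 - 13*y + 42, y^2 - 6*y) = y - 6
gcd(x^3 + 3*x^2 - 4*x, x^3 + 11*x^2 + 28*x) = x^2 + 4*x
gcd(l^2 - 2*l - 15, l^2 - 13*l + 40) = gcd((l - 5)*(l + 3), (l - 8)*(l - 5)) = l - 5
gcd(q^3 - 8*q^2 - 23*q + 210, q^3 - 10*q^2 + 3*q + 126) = q^2 - 13*q + 42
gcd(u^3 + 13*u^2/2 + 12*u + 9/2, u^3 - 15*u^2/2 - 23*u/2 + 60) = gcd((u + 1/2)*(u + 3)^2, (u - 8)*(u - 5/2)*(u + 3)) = u + 3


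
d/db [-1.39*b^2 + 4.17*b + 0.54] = 4.17 - 2.78*b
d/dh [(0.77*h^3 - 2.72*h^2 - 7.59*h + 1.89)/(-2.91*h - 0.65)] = (-4.4814*h^3 + 6.4137*h^2 + 3.536*h + 10.4334)/(8.4681*h^2 + 3.783*h + 0.4225)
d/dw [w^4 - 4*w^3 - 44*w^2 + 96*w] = 4*w^3 - 12*w^2 - 88*w + 96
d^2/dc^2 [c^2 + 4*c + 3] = 2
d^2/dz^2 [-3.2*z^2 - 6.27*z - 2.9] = -6.40000000000000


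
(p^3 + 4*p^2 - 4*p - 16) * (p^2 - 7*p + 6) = p^5 - 3*p^4 - 26*p^3 + 36*p^2 + 88*p - 96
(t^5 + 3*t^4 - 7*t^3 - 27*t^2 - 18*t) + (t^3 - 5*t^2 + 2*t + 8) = t^5 + 3*t^4 - 6*t^3 - 32*t^2 - 16*t + 8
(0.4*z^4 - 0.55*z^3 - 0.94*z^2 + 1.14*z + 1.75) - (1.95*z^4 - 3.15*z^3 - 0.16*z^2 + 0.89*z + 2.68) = -1.55*z^4 + 2.6*z^3 - 0.78*z^2 + 0.25*z - 0.93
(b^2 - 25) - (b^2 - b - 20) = b - 5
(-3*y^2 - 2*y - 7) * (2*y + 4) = -6*y^3 - 16*y^2 - 22*y - 28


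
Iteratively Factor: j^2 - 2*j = (j)*(j - 2)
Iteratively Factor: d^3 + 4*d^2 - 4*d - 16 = (d - 2)*(d^2 + 6*d + 8) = (d - 2)*(d + 2)*(d + 4)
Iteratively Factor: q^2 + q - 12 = (q - 3)*(q + 4)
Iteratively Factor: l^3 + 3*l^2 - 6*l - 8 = (l + 4)*(l^2 - l - 2) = (l - 2)*(l + 4)*(l + 1)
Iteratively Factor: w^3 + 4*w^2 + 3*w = (w + 1)*(w^2 + 3*w) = (w + 1)*(w + 3)*(w)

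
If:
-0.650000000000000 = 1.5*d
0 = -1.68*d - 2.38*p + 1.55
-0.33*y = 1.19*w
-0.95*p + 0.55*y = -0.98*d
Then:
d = -0.43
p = 0.96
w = -0.67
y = 2.43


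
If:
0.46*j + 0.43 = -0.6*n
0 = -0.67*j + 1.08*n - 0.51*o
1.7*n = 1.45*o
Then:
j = -0.33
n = -0.46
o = -0.54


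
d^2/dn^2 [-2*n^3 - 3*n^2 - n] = -12*n - 6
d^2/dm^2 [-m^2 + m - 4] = -2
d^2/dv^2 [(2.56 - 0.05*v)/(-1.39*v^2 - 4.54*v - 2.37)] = ((6.6628 - 0.417*v)*(1.39*v^2 + 4.54*v + 2.37) + (0.05*v - 2.56)*(2.78*v + 4.54)*(5.56*v + 9.08))/(1.39*v^2 + 4.54*v + 2.37)^3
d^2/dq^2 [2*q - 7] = 0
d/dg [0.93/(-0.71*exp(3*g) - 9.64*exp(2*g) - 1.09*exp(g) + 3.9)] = (1.9809*exp(2*g) + 17.9304*exp(g) + 1.0137)*exp(g)/(0.71*exp(3*g) + 9.64*exp(2*g) + 1.09*exp(g) - 3.9)^2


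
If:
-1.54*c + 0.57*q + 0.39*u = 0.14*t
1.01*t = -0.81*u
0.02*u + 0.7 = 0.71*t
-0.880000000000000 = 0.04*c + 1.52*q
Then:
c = -0.60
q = -0.56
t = 0.95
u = -1.19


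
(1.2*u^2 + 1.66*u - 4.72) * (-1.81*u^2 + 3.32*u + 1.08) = -2.172*u^4 + 0.9794*u^3 + 15.3504*u^2 - 13.8776*u - 5.0976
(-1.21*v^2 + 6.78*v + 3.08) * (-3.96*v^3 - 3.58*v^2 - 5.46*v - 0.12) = 4.7916*v^5 - 22.517*v^4 - 29.8626*v^3 - 47.9*v^2 - 17.6304*v - 0.3696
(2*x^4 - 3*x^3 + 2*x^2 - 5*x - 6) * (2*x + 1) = 4*x^5 - 4*x^4 + x^3 - 8*x^2 - 17*x - 6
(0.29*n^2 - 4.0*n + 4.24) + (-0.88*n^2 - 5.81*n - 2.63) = -0.59*n^2 - 9.81*n + 1.61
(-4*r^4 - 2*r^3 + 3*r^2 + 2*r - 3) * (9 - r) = 4*r^5 - 34*r^4 - 21*r^3 + 25*r^2 + 21*r - 27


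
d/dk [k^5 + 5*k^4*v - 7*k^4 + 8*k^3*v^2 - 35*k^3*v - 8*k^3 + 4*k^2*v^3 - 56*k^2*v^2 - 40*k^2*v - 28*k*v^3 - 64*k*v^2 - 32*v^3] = 5*k^4 + 20*k^3*v - 28*k^3 + 24*k^2*v^2 - 105*k^2*v - 24*k^2 + 8*k*v^3 - 112*k*v^2 - 80*k*v - 28*v^3 - 64*v^2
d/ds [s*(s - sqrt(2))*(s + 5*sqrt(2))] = 3*s^2 + 8*sqrt(2)*s - 10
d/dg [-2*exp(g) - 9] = -2*exp(g)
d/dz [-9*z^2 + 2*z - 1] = 2 - 18*z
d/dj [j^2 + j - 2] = 2*j + 1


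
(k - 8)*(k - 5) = k^2 - 13*k + 40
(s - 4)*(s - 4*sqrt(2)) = s^2 - 4*sqrt(2)*s - 4*s + 16*sqrt(2)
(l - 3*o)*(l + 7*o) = l^2 + 4*l*o - 21*o^2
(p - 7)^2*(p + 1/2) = p^3 - 27*p^2/2 + 42*p + 49/2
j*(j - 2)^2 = j^3 - 4*j^2 + 4*j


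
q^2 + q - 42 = (q - 6)*(q + 7)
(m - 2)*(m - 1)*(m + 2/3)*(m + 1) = m^4 - 4*m^3/3 - 7*m^2/3 + 4*m/3 + 4/3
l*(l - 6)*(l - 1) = l^3 - 7*l^2 + 6*l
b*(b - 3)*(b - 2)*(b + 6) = b^4 + b^3 - 24*b^2 + 36*b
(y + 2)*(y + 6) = y^2 + 8*y + 12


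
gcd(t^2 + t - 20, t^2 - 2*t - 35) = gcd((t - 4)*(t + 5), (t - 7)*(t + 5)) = t + 5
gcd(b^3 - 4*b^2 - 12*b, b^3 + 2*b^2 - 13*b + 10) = 1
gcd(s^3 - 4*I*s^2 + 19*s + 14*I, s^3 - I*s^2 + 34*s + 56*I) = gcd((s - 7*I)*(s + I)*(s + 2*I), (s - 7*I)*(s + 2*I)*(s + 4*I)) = s^2 - 5*I*s + 14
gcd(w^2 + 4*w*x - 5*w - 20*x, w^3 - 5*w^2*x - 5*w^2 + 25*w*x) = w - 5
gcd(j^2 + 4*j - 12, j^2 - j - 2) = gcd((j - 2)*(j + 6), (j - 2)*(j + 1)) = j - 2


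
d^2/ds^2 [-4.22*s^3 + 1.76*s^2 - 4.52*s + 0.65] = 3.52 - 25.32*s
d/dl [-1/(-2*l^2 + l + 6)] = (1 - 4*l)/(-2*l^2 + l + 6)^2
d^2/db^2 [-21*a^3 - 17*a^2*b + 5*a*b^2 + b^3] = 10*a + 6*b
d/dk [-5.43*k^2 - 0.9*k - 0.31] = -10.86*k - 0.9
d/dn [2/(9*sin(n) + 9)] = -2*cos(n)/(9*(sin(n) + 1)^2)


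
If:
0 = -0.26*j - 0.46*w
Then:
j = -1.76923076923077*w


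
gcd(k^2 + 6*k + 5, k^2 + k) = k + 1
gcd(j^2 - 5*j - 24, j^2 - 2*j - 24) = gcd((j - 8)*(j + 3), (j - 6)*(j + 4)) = 1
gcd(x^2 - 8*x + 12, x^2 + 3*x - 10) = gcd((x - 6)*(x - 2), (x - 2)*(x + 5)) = x - 2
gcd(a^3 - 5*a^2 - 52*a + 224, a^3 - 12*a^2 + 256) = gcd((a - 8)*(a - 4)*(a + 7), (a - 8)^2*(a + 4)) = a - 8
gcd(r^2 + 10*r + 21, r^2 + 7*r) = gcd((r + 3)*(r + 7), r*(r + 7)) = r + 7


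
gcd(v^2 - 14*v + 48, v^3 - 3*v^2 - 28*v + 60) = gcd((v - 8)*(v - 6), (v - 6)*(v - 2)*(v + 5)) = v - 6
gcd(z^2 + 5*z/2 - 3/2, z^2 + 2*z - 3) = z + 3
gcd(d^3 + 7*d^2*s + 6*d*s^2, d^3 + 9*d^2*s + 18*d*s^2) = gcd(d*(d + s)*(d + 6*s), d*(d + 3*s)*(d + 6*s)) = d^2 + 6*d*s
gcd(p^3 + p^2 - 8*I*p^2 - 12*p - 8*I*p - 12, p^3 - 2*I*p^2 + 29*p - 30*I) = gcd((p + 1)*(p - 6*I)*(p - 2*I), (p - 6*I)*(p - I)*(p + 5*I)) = p - 6*I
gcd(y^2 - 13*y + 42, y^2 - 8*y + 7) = y - 7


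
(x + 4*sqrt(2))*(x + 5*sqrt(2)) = x^2 + 9*sqrt(2)*x + 40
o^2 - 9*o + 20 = (o - 5)*(o - 4)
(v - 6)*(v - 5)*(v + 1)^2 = v^4 - 9*v^3 + 9*v^2 + 49*v + 30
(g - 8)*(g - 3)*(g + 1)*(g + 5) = g^4 - 5*g^3 - 37*g^2 + 89*g + 120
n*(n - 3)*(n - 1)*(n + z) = n^4 + n^3*z - 4*n^3 - 4*n^2*z + 3*n^2 + 3*n*z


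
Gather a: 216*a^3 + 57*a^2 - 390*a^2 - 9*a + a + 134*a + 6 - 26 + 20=216*a^3 - 333*a^2 + 126*a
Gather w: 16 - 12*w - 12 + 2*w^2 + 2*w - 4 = 2*w^2 - 10*w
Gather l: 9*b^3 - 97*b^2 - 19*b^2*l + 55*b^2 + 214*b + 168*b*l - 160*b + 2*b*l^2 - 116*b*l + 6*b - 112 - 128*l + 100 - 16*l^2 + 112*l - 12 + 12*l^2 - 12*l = 9*b^3 - 42*b^2 + 60*b + l^2*(2*b - 4) + l*(-19*b^2 + 52*b - 28) - 24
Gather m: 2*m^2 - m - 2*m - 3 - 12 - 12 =2*m^2 - 3*m - 27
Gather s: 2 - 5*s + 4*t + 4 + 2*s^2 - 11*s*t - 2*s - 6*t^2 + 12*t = 2*s^2 + s*(-11*t - 7) - 6*t^2 + 16*t + 6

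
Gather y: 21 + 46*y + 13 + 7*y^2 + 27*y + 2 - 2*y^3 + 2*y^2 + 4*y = -2*y^3 + 9*y^2 + 77*y + 36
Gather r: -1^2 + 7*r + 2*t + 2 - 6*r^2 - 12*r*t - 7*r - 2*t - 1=-6*r^2 - 12*r*t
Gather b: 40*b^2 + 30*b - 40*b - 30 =40*b^2 - 10*b - 30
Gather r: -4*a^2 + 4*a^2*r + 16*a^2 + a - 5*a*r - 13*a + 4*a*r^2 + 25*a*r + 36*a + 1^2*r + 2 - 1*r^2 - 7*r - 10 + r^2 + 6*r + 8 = 12*a^2 + 4*a*r^2 + 24*a + r*(4*a^2 + 20*a)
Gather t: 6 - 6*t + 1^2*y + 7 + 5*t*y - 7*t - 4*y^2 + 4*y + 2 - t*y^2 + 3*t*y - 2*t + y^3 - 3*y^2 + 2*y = t*(-y^2 + 8*y - 15) + y^3 - 7*y^2 + 7*y + 15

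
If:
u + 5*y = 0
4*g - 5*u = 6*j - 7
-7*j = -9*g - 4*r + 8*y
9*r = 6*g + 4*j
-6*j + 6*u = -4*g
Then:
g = 3423/12155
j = 10017/12155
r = 518/935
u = 7/11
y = -7/55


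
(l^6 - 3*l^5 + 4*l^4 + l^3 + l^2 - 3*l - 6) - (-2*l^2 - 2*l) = l^6 - 3*l^5 + 4*l^4 + l^3 + 3*l^2 - l - 6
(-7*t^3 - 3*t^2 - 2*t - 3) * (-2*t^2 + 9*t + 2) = 14*t^5 - 57*t^4 - 37*t^3 - 18*t^2 - 31*t - 6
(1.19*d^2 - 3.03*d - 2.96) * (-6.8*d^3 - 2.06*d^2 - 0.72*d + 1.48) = -8.092*d^5 + 18.1526*d^4 + 25.513*d^3 + 10.0404*d^2 - 2.3532*d - 4.3808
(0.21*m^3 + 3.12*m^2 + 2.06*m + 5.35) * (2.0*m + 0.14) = 0.42*m^4 + 6.2694*m^3 + 4.5568*m^2 + 10.9884*m + 0.749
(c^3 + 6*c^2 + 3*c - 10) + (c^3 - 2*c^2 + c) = 2*c^3 + 4*c^2 + 4*c - 10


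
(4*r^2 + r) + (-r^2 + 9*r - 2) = 3*r^2 + 10*r - 2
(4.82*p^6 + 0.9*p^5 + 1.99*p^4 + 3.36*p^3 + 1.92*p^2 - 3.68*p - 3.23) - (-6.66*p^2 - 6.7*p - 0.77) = 4.82*p^6 + 0.9*p^5 + 1.99*p^4 + 3.36*p^3 + 8.58*p^2 + 3.02*p - 2.46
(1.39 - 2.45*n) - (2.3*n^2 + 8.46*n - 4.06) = -2.3*n^2 - 10.91*n + 5.45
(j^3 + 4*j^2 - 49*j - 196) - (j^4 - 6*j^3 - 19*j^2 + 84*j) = -j^4 + 7*j^3 + 23*j^2 - 133*j - 196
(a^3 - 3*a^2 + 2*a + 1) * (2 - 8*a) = -8*a^4 + 26*a^3 - 22*a^2 - 4*a + 2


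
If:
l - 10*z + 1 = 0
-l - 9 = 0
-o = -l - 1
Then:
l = -9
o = -8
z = -4/5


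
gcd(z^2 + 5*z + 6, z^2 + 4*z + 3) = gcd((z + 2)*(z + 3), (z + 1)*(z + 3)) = z + 3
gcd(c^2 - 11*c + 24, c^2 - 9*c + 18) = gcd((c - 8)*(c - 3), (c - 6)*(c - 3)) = c - 3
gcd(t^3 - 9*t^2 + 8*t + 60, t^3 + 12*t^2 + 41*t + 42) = t + 2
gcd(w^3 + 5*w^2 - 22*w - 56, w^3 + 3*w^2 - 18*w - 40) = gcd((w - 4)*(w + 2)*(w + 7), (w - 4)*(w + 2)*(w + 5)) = w^2 - 2*w - 8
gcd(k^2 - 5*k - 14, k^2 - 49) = k - 7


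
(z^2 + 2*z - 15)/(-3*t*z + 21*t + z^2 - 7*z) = (-z^2 - 2*z + 15)/(3*t*z - 21*t - z^2 + 7*z)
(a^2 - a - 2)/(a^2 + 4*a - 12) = (a + 1)/(a + 6)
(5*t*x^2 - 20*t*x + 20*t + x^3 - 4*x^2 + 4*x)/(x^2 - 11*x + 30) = (5*t*x^2 - 20*t*x + 20*t + x^3 - 4*x^2 + 4*x)/(x^2 - 11*x + 30)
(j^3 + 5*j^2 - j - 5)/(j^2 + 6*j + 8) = (j^3 + 5*j^2 - j - 5)/(j^2 + 6*j + 8)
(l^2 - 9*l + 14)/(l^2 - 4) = (l - 7)/(l + 2)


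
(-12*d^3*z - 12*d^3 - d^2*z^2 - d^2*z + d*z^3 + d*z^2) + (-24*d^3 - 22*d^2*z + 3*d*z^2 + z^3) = -12*d^3*z - 36*d^3 - d^2*z^2 - 23*d^2*z + d*z^3 + 4*d*z^2 + z^3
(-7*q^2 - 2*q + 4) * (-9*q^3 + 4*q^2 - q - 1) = 63*q^5 - 10*q^4 - 37*q^3 + 25*q^2 - 2*q - 4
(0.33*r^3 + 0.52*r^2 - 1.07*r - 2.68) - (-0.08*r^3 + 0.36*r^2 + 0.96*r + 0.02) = 0.41*r^3 + 0.16*r^2 - 2.03*r - 2.7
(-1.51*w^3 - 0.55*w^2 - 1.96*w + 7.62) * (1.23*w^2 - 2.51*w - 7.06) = -1.8573*w^5 + 3.1136*w^4 + 9.6303*w^3 + 18.1752*w^2 - 5.2886*w - 53.7972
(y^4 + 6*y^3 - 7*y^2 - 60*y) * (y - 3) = y^5 + 3*y^4 - 25*y^3 - 39*y^2 + 180*y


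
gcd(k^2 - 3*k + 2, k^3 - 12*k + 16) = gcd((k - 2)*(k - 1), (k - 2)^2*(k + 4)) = k - 2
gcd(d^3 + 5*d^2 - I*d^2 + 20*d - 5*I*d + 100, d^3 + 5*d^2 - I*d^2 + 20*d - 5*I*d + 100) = d^3 + d^2*(5 - I) + d*(20 - 5*I) + 100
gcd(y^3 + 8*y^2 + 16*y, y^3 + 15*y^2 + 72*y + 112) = y^2 + 8*y + 16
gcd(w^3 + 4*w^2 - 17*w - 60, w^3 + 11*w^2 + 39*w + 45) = w^2 + 8*w + 15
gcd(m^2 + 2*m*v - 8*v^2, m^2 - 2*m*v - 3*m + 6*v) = -m + 2*v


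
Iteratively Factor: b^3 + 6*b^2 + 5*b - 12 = (b - 1)*(b^2 + 7*b + 12) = (b - 1)*(b + 3)*(b + 4)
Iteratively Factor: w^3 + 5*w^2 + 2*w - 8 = (w + 2)*(w^2 + 3*w - 4) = (w - 1)*(w + 2)*(w + 4)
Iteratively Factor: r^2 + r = (r + 1)*(r)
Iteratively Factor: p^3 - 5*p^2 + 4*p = (p - 4)*(p^2 - p) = (p - 4)*(p - 1)*(p)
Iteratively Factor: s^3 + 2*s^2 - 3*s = (s + 3)*(s^2 - s) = s*(s + 3)*(s - 1)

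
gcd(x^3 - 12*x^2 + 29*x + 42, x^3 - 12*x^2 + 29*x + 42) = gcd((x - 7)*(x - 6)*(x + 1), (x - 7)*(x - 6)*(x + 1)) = x^3 - 12*x^2 + 29*x + 42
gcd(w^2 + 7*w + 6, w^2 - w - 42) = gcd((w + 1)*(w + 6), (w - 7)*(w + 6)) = w + 6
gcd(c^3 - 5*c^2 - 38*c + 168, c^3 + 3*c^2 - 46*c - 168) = c^2 - c - 42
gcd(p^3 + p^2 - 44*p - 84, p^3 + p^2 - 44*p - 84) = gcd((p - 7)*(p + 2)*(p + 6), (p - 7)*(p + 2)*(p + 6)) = p^3 + p^2 - 44*p - 84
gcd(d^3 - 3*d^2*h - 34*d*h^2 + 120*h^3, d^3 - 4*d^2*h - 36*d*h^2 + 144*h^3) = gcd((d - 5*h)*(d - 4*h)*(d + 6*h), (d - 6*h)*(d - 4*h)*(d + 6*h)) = d^2 + 2*d*h - 24*h^2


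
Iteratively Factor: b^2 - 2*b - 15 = (b + 3)*(b - 5)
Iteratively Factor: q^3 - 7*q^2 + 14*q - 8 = (q - 2)*(q^2 - 5*q + 4) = (q - 4)*(q - 2)*(q - 1)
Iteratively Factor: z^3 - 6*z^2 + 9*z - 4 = (z - 4)*(z^2 - 2*z + 1) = (z - 4)*(z - 1)*(z - 1)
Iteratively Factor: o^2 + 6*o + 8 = (o + 2)*(o + 4)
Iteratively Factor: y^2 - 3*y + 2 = (y - 2)*(y - 1)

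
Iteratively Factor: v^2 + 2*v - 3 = (v - 1)*(v + 3)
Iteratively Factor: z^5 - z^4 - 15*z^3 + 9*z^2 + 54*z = (z + 2)*(z^4 - 3*z^3 - 9*z^2 + 27*z) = (z + 2)*(z + 3)*(z^3 - 6*z^2 + 9*z) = z*(z + 2)*(z + 3)*(z^2 - 6*z + 9) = z*(z - 3)*(z + 2)*(z + 3)*(z - 3)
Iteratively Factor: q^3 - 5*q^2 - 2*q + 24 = (q - 3)*(q^2 - 2*q - 8) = (q - 4)*(q - 3)*(q + 2)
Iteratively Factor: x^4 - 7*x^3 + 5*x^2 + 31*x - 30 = (x + 2)*(x^3 - 9*x^2 + 23*x - 15) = (x - 3)*(x + 2)*(x^2 - 6*x + 5) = (x - 3)*(x - 1)*(x + 2)*(x - 5)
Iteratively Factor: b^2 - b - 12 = (b - 4)*(b + 3)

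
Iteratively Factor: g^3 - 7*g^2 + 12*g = (g)*(g^2 - 7*g + 12) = g*(g - 4)*(g - 3)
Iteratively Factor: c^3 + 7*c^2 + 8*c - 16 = (c - 1)*(c^2 + 8*c + 16) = (c - 1)*(c + 4)*(c + 4)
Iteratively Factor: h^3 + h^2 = (h + 1)*(h^2) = h*(h + 1)*(h)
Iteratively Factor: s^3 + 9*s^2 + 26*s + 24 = (s + 4)*(s^2 + 5*s + 6) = (s + 2)*(s + 4)*(s + 3)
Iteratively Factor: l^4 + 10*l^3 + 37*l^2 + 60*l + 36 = (l + 2)*(l^3 + 8*l^2 + 21*l + 18) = (l + 2)*(l + 3)*(l^2 + 5*l + 6) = (l + 2)^2*(l + 3)*(l + 3)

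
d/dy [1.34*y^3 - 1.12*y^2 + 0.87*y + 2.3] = 4.02*y^2 - 2.24*y + 0.87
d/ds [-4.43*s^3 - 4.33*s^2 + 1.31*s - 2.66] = -13.29*s^2 - 8.66*s + 1.31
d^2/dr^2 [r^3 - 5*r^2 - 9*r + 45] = 6*r - 10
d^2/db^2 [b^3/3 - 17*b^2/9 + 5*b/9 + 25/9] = 2*b - 34/9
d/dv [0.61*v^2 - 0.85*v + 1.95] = 1.22*v - 0.85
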